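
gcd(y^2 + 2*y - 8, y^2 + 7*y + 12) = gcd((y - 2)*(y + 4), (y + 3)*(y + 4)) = y + 4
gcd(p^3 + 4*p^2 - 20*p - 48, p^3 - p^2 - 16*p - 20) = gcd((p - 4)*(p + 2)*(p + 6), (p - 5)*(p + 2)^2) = p + 2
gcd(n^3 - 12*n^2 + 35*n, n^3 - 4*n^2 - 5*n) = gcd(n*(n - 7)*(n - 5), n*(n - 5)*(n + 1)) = n^2 - 5*n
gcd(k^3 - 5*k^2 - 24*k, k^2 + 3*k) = k^2 + 3*k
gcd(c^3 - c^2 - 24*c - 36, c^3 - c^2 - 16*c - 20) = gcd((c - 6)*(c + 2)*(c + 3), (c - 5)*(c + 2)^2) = c + 2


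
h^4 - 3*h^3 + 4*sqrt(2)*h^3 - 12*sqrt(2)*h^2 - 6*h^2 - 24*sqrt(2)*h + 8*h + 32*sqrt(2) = (h - 4)*(h - 1)*(h + 2)*(h + 4*sqrt(2))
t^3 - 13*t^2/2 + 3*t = t*(t - 6)*(t - 1/2)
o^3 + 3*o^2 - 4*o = o*(o - 1)*(o + 4)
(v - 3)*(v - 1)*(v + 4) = v^3 - 13*v + 12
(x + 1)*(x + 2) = x^2 + 3*x + 2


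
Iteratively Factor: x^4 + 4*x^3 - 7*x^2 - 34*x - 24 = (x + 1)*(x^3 + 3*x^2 - 10*x - 24) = (x - 3)*(x + 1)*(x^2 + 6*x + 8) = (x - 3)*(x + 1)*(x + 4)*(x + 2)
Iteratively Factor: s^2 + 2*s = (s + 2)*(s)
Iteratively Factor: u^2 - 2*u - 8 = (u + 2)*(u - 4)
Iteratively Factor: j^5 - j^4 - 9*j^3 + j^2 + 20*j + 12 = (j + 2)*(j^4 - 3*j^3 - 3*j^2 + 7*j + 6) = (j - 3)*(j + 2)*(j^3 - 3*j - 2) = (j - 3)*(j + 1)*(j + 2)*(j^2 - j - 2) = (j - 3)*(j - 2)*(j + 1)*(j + 2)*(j + 1)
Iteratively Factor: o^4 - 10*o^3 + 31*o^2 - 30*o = (o - 5)*(o^3 - 5*o^2 + 6*o) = (o - 5)*(o - 3)*(o^2 - 2*o) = (o - 5)*(o - 3)*(o - 2)*(o)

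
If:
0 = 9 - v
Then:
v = 9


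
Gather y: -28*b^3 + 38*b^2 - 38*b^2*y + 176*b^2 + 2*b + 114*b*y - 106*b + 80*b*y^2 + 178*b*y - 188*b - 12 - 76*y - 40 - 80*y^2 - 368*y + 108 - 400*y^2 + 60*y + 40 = -28*b^3 + 214*b^2 - 292*b + y^2*(80*b - 480) + y*(-38*b^2 + 292*b - 384) + 96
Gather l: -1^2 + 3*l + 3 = 3*l + 2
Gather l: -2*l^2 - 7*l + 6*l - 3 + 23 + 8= -2*l^2 - l + 28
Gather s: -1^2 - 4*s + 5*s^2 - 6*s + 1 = 5*s^2 - 10*s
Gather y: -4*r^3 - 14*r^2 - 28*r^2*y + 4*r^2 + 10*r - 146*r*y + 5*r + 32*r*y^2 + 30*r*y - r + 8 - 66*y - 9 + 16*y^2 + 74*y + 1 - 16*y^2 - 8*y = -4*r^3 - 10*r^2 + 32*r*y^2 + 14*r + y*(-28*r^2 - 116*r)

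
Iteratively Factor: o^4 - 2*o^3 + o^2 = (o)*(o^3 - 2*o^2 + o) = o*(o - 1)*(o^2 - o) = o*(o - 1)^2*(o)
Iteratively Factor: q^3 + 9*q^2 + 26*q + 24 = (q + 2)*(q^2 + 7*q + 12) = (q + 2)*(q + 3)*(q + 4)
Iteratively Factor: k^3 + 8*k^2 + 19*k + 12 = (k + 3)*(k^2 + 5*k + 4) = (k + 3)*(k + 4)*(k + 1)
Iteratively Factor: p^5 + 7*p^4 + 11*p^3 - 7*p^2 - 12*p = (p - 1)*(p^4 + 8*p^3 + 19*p^2 + 12*p) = (p - 1)*(p + 4)*(p^3 + 4*p^2 + 3*p) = (p - 1)*(p + 3)*(p + 4)*(p^2 + p) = (p - 1)*(p + 1)*(p + 3)*(p + 4)*(p)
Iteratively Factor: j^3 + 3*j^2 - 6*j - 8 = (j - 2)*(j^2 + 5*j + 4) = (j - 2)*(j + 4)*(j + 1)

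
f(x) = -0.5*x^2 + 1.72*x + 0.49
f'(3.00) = -1.28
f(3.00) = 1.15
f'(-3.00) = 4.72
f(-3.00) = -9.17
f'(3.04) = -1.32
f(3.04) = 1.10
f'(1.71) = 0.01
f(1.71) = 1.97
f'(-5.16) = 6.88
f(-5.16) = -21.70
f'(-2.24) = 3.96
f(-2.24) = -5.87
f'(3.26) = -1.54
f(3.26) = 0.78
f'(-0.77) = 2.49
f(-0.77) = -1.13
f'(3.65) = -1.93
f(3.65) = 0.11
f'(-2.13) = 3.85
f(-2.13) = -5.44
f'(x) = 1.72 - 1.0*x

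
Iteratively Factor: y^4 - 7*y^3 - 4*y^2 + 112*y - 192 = (y - 3)*(y^3 - 4*y^2 - 16*y + 64) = (y - 3)*(y + 4)*(y^2 - 8*y + 16) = (y - 4)*(y - 3)*(y + 4)*(y - 4)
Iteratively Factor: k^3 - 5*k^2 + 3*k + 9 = (k - 3)*(k^2 - 2*k - 3) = (k - 3)*(k + 1)*(k - 3)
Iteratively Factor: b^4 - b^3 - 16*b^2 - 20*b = (b + 2)*(b^3 - 3*b^2 - 10*b) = (b + 2)^2*(b^2 - 5*b) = (b - 5)*(b + 2)^2*(b)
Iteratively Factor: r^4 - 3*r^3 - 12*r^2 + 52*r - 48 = (r - 2)*(r^3 - r^2 - 14*r + 24) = (r - 2)*(r + 4)*(r^2 - 5*r + 6) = (r - 2)^2*(r + 4)*(r - 3)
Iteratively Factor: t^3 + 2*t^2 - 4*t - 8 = (t + 2)*(t^2 - 4) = (t + 2)^2*(t - 2)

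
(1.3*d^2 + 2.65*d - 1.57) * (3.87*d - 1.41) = 5.031*d^3 + 8.4225*d^2 - 9.8124*d + 2.2137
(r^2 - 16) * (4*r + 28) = 4*r^3 + 28*r^2 - 64*r - 448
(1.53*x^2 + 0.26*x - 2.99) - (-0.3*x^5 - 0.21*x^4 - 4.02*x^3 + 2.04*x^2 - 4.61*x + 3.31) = 0.3*x^5 + 0.21*x^4 + 4.02*x^3 - 0.51*x^2 + 4.87*x - 6.3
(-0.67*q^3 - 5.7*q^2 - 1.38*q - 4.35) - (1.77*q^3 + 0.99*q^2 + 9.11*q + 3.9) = -2.44*q^3 - 6.69*q^2 - 10.49*q - 8.25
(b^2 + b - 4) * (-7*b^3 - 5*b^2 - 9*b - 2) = -7*b^5 - 12*b^4 + 14*b^3 + 9*b^2 + 34*b + 8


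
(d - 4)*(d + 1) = d^2 - 3*d - 4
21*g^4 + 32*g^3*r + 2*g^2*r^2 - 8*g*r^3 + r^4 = (-7*g + r)*(-3*g + r)*(g + r)^2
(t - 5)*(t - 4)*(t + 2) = t^3 - 7*t^2 + 2*t + 40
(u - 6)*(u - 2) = u^2 - 8*u + 12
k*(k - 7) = k^2 - 7*k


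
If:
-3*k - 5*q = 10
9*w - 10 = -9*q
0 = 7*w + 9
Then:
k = -1385/189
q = 151/63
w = -9/7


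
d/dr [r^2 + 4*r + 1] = 2*r + 4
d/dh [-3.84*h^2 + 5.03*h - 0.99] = 5.03 - 7.68*h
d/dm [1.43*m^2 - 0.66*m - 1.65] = 2.86*m - 0.66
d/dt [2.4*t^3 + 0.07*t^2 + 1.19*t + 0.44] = 7.2*t^2 + 0.14*t + 1.19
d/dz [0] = 0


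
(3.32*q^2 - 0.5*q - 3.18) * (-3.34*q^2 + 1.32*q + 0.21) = -11.0888*q^4 + 6.0524*q^3 + 10.6584*q^2 - 4.3026*q - 0.6678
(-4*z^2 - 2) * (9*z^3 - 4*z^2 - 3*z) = -36*z^5 + 16*z^4 - 6*z^3 + 8*z^2 + 6*z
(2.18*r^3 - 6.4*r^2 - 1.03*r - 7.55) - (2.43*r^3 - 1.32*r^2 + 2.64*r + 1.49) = -0.25*r^3 - 5.08*r^2 - 3.67*r - 9.04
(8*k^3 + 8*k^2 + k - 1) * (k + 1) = 8*k^4 + 16*k^3 + 9*k^2 - 1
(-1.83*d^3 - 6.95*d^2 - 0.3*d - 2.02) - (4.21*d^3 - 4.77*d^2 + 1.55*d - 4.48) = -6.04*d^3 - 2.18*d^2 - 1.85*d + 2.46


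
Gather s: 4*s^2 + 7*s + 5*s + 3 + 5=4*s^2 + 12*s + 8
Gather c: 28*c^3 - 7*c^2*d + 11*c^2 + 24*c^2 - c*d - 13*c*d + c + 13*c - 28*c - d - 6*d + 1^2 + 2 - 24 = 28*c^3 + c^2*(35 - 7*d) + c*(-14*d - 14) - 7*d - 21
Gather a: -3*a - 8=-3*a - 8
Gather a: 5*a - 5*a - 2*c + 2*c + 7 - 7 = 0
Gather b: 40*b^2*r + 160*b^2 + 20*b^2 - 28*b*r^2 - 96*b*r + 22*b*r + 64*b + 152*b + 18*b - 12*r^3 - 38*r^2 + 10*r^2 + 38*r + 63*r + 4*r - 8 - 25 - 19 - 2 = b^2*(40*r + 180) + b*(-28*r^2 - 74*r + 234) - 12*r^3 - 28*r^2 + 105*r - 54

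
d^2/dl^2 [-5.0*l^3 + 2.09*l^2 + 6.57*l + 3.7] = 4.18 - 30.0*l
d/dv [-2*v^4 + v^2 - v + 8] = -8*v^3 + 2*v - 1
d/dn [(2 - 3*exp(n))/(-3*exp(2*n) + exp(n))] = (-9*exp(2*n) + 12*exp(n) - 2)*exp(-n)/(9*exp(2*n) - 6*exp(n) + 1)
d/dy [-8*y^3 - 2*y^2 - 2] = 4*y*(-6*y - 1)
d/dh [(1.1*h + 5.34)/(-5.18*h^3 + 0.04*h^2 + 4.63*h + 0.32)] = (11.396*h^3 + 82.9396*h^2 - 0.4272*h - 24.3722)/(26.8324*h^6 - 0.4144*h^5 - 47.9652*h^4 - 2.9448*h^3 + 21.4625*h^2 + 2.9632*h + 0.1024)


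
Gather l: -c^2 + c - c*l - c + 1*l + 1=-c^2 + l*(1 - c) + 1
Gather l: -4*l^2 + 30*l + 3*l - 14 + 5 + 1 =-4*l^2 + 33*l - 8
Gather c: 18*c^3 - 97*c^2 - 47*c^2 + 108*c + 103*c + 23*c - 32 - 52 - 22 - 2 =18*c^3 - 144*c^2 + 234*c - 108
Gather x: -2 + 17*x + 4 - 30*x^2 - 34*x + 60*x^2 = 30*x^2 - 17*x + 2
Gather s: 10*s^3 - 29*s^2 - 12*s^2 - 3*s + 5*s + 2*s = 10*s^3 - 41*s^2 + 4*s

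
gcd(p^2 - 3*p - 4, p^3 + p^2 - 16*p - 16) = p^2 - 3*p - 4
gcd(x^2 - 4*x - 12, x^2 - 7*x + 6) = x - 6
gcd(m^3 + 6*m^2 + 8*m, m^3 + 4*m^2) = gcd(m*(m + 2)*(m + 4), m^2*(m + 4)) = m^2 + 4*m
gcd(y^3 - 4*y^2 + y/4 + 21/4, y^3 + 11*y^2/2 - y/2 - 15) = y - 3/2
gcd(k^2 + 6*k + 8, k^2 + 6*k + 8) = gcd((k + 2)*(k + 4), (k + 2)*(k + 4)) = k^2 + 6*k + 8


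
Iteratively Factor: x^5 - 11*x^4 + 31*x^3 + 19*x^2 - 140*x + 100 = (x - 5)*(x^4 - 6*x^3 + x^2 + 24*x - 20) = (x - 5)*(x + 2)*(x^3 - 8*x^2 + 17*x - 10) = (x - 5)^2*(x + 2)*(x^2 - 3*x + 2) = (x - 5)^2*(x - 2)*(x + 2)*(x - 1)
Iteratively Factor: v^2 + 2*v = (v)*(v + 2)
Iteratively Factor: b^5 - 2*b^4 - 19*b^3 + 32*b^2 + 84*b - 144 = (b - 2)*(b^4 - 19*b^2 - 6*b + 72) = (b - 2)*(b + 3)*(b^3 - 3*b^2 - 10*b + 24) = (b - 2)^2*(b + 3)*(b^2 - b - 12) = (b - 2)^2*(b + 3)^2*(b - 4)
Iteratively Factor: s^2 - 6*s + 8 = (s - 4)*(s - 2)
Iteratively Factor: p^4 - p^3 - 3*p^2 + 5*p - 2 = (p - 1)*(p^3 - 3*p + 2) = (p - 1)^2*(p^2 + p - 2) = (p - 1)^3*(p + 2)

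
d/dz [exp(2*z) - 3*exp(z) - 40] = (2*exp(z) - 3)*exp(z)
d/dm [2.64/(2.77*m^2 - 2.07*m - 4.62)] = (5.4648 - 14.6256*m)/(-2.77*m^2 + 2.07*m + 4.62)^2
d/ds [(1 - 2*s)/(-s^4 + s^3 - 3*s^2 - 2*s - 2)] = (2*s^4 - 2*s^3 + 6*s^2 + 4*s - (2*s - 1)*(4*s^3 - 3*s^2 + 6*s + 2) + 4)/(s^4 - s^3 + 3*s^2 + 2*s + 2)^2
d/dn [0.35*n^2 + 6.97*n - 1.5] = 0.7*n + 6.97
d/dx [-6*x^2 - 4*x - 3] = -12*x - 4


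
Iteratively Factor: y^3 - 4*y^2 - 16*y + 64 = (y - 4)*(y^2 - 16) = (y - 4)*(y + 4)*(y - 4)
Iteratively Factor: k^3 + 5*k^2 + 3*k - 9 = (k + 3)*(k^2 + 2*k - 3) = (k + 3)^2*(k - 1)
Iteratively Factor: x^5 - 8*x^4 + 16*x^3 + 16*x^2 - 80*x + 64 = (x + 2)*(x^4 - 10*x^3 + 36*x^2 - 56*x + 32) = (x - 2)*(x + 2)*(x^3 - 8*x^2 + 20*x - 16) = (x - 4)*(x - 2)*(x + 2)*(x^2 - 4*x + 4) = (x - 4)*(x - 2)^2*(x + 2)*(x - 2)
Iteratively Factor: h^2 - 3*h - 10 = (h - 5)*(h + 2)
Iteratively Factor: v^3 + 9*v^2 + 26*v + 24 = (v + 4)*(v^2 + 5*v + 6) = (v + 2)*(v + 4)*(v + 3)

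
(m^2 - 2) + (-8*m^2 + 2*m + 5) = -7*m^2 + 2*m + 3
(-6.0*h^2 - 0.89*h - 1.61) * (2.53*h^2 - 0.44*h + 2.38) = -15.18*h^4 + 0.3883*h^3 - 17.9617*h^2 - 1.4098*h - 3.8318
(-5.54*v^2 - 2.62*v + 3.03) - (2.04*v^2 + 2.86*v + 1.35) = -7.58*v^2 - 5.48*v + 1.68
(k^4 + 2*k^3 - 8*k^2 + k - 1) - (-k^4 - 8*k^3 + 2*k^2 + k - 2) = 2*k^4 + 10*k^3 - 10*k^2 + 1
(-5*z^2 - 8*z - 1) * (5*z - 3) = -25*z^3 - 25*z^2 + 19*z + 3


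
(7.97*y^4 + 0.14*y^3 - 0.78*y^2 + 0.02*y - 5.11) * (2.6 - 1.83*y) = -14.5851*y^5 + 20.4658*y^4 + 1.7914*y^3 - 2.0646*y^2 + 9.4033*y - 13.286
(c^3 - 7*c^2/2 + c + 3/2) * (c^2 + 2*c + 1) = c^5 - 3*c^4/2 - 5*c^3 + 4*c + 3/2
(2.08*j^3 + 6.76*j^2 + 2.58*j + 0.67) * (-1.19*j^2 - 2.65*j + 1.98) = -2.4752*j^5 - 13.5564*j^4 - 16.8658*j^3 + 5.7505*j^2 + 3.3329*j + 1.3266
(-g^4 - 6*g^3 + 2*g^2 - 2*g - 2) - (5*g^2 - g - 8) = -g^4 - 6*g^3 - 3*g^2 - g + 6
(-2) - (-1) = -1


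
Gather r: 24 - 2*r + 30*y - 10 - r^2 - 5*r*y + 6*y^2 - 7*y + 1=-r^2 + r*(-5*y - 2) + 6*y^2 + 23*y + 15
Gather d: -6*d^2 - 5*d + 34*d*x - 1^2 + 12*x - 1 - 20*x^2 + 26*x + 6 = -6*d^2 + d*(34*x - 5) - 20*x^2 + 38*x + 4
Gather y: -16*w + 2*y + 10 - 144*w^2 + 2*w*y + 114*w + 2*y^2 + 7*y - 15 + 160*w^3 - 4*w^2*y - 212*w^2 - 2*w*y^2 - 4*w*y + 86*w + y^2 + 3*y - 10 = 160*w^3 - 356*w^2 + 184*w + y^2*(3 - 2*w) + y*(-4*w^2 - 2*w + 12) - 15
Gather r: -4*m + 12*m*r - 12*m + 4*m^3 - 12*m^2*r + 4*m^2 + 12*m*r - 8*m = 4*m^3 + 4*m^2 - 24*m + r*(-12*m^2 + 24*m)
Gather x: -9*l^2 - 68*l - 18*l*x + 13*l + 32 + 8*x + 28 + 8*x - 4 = -9*l^2 - 55*l + x*(16 - 18*l) + 56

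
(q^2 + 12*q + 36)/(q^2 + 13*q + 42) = (q + 6)/(q + 7)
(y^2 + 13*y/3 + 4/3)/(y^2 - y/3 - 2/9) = 3*(y + 4)/(3*y - 2)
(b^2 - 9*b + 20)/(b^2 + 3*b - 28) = (b - 5)/(b + 7)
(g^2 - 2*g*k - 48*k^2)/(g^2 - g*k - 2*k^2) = (-g^2 + 2*g*k + 48*k^2)/(-g^2 + g*k + 2*k^2)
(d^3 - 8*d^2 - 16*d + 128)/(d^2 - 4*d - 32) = d - 4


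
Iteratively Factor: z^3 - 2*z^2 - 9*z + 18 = (z - 3)*(z^2 + z - 6) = (z - 3)*(z + 3)*(z - 2)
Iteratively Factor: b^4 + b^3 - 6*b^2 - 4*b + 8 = (b - 1)*(b^3 + 2*b^2 - 4*b - 8) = (b - 1)*(b + 2)*(b^2 - 4) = (b - 1)*(b + 2)^2*(b - 2)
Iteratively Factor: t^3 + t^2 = (t + 1)*(t^2) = t*(t + 1)*(t)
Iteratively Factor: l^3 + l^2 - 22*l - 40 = (l - 5)*(l^2 + 6*l + 8) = (l - 5)*(l + 4)*(l + 2)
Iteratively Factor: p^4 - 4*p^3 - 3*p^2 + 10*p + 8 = (p + 1)*(p^3 - 5*p^2 + 2*p + 8) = (p - 2)*(p + 1)*(p^2 - 3*p - 4) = (p - 2)*(p + 1)^2*(p - 4)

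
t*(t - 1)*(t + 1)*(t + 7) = t^4 + 7*t^3 - t^2 - 7*t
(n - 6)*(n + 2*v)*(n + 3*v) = n^3 + 5*n^2*v - 6*n^2 + 6*n*v^2 - 30*n*v - 36*v^2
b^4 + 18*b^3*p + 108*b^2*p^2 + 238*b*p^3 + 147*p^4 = (b + p)*(b + 3*p)*(b + 7*p)^2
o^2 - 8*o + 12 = (o - 6)*(o - 2)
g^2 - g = g*(g - 1)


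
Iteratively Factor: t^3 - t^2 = (t)*(t^2 - t) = t^2*(t - 1)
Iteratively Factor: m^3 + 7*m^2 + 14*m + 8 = (m + 1)*(m^2 + 6*m + 8) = (m + 1)*(m + 2)*(m + 4)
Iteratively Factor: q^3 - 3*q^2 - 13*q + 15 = (q + 3)*(q^2 - 6*q + 5) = (q - 1)*(q + 3)*(q - 5)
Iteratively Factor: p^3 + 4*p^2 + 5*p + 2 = (p + 1)*(p^2 + 3*p + 2) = (p + 1)*(p + 2)*(p + 1)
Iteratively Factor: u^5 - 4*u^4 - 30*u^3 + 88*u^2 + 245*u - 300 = (u - 1)*(u^4 - 3*u^3 - 33*u^2 + 55*u + 300) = (u - 5)*(u - 1)*(u^3 + 2*u^2 - 23*u - 60) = (u - 5)*(u - 1)*(u + 3)*(u^2 - u - 20) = (u - 5)^2*(u - 1)*(u + 3)*(u + 4)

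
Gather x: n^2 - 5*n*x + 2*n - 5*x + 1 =n^2 + 2*n + x*(-5*n - 5) + 1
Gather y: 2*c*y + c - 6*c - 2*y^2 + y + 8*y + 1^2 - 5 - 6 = -5*c - 2*y^2 + y*(2*c + 9) - 10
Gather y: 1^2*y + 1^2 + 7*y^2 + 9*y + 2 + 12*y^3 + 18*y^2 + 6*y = 12*y^3 + 25*y^2 + 16*y + 3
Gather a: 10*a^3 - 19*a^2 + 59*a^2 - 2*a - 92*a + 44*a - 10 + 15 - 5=10*a^3 + 40*a^2 - 50*a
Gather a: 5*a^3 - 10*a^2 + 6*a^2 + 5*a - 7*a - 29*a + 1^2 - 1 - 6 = 5*a^3 - 4*a^2 - 31*a - 6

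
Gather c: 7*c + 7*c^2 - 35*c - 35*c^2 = -28*c^2 - 28*c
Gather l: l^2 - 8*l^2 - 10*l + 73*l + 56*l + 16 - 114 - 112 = -7*l^2 + 119*l - 210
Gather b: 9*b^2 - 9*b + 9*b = 9*b^2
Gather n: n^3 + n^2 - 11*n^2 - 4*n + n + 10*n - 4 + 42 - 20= n^3 - 10*n^2 + 7*n + 18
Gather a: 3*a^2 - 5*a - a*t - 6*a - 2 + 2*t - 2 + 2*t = 3*a^2 + a*(-t - 11) + 4*t - 4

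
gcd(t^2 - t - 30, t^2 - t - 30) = t^2 - t - 30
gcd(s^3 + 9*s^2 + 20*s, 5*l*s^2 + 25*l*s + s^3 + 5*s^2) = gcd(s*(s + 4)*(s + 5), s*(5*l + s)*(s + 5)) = s^2 + 5*s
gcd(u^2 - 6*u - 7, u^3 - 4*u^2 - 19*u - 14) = u^2 - 6*u - 7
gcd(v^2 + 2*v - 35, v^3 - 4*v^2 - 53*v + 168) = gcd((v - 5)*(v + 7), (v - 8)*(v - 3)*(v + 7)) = v + 7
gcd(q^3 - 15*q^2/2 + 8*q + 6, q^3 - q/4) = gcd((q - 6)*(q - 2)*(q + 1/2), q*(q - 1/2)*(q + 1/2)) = q + 1/2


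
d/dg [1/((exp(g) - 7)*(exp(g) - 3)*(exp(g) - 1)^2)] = -(2*(exp(g) - 7)*(exp(g) - 3) + (exp(g) - 7)*(exp(g) - 1) + (exp(g) - 3)*(exp(g) - 1))*exp(g)/((exp(g) - 7)^2*(exp(g) - 3)^2*(exp(g) - 1)^3)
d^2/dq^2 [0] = 0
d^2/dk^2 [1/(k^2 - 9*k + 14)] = 2*(-k^2 + 9*k + (2*k - 9)^2 - 14)/(k^2 - 9*k + 14)^3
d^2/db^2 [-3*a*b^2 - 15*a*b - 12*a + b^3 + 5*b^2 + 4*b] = -6*a + 6*b + 10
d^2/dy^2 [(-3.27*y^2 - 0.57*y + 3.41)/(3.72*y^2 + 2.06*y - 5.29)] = (34.341552*y^3 - 102.964392*y^2 + 89.487576*y - 32.288282)/(51.478848*y^6 + 85.521312*y^5 - 172.256832*y^4 - 234.488152*y^3 + 244.956624*y^2 + 172.941738*y - 148.035889)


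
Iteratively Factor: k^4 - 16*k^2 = (k)*(k^3 - 16*k) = k*(k - 4)*(k^2 + 4*k) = k^2*(k - 4)*(k + 4)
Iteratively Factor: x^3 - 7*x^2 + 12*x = (x - 4)*(x^2 - 3*x) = x*(x - 4)*(x - 3)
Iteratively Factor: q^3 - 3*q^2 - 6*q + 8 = (q - 4)*(q^2 + q - 2) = (q - 4)*(q - 1)*(q + 2)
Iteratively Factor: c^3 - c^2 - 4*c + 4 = (c - 2)*(c^2 + c - 2) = (c - 2)*(c - 1)*(c + 2)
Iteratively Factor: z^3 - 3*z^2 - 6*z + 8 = (z + 2)*(z^2 - 5*z + 4) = (z - 4)*(z + 2)*(z - 1)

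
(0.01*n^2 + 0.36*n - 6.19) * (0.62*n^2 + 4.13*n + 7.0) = 0.0062*n^4 + 0.2645*n^3 - 2.281*n^2 - 23.0447*n - 43.33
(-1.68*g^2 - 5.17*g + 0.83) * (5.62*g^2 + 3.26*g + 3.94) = -9.4416*g^4 - 34.5322*g^3 - 18.8088*g^2 - 17.664*g + 3.2702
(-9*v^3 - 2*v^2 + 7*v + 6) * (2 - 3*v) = 27*v^4 - 12*v^3 - 25*v^2 - 4*v + 12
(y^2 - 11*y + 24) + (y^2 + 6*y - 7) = 2*y^2 - 5*y + 17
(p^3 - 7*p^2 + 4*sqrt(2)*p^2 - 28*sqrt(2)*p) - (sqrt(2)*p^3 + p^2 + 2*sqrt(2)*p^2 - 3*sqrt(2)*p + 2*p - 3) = -sqrt(2)*p^3 + p^3 - 8*p^2 + 2*sqrt(2)*p^2 - 25*sqrt(2)*p - 2*p + 3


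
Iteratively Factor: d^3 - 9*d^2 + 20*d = (d)*(d^2 - 9*d + 20) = d*(d - 4)*(d - 5)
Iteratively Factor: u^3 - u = (u - 1)*(u^2 + u) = (u - 1)*(u + 1)*(u)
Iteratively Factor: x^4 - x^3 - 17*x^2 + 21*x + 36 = (x + 4)*(x^3 - 5*x^2 + 3*x + 9) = (x - 3)*(x + 4)*(x^2 - 2*x - 3) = (x - 3)*(x + 1)*(x + 4)*(x - 3)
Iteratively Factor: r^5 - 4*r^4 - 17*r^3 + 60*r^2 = (r + 4)*(r^4 - 8*r^3 + 15*r^2) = (r - 3)*(r + 4)*(r^3 - 5*r^2) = (r - 5)*(r - 3)*(r + 4)*(r^2) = r*(r - 5)*(r - 3)*(r + 4)*(r)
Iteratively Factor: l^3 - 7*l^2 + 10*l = (l - 2)*(l^2 - 5*l) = (l - 5)*(l - 2)*(l)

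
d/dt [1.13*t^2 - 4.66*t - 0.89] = 2.26*t - 4.66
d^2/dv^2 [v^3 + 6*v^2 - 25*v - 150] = 6*v + 12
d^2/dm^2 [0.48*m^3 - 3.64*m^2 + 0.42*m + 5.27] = 2.88*m - 7.28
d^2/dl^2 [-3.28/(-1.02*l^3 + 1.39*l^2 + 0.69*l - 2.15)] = ((9.1184 - 20.0736*l)*(1.02*l^3 - 1.39*l^2 - 0.69*l + 2.15) + 3.28*(-6.12*l^2 + 5.56*l + 1.38)*(-3.06*l^2 + 2.78*l + 0.69))/(1.02*l^3 - 1.39*l^2 - 0.69*l + 2.15)^3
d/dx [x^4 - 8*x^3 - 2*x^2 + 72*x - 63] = 4*x^3 - 24*x^2 - 4*x + 72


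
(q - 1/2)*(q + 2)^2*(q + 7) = q^4 + 21*q^3/2 + 53*q^2/2 + 12*q - 14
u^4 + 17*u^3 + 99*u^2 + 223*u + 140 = (u + 1)*(u + 4)*(u + 5)*(u + 7)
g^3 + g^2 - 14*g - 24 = (g - 4)*(g + 2)*(g + 3)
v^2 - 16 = (v - 4)*(v + 4)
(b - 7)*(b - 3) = b^2 - 10*b + 21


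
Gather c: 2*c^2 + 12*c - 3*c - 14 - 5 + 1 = 2*c^2 + 9*c - 18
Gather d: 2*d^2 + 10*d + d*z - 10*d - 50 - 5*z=2*d^2 + d*z - 5*z - 50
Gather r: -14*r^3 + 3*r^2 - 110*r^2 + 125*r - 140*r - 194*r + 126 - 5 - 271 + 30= -14*r^3 - 107*r^2 - 209*r - 120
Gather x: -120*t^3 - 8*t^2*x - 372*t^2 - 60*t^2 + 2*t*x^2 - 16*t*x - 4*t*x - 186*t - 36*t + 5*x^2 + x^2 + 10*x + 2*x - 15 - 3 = -120*t^3 - 432*t^2 - 222*t + x^2*(2*t + 6) + x*(-8*t^2 - 20*t + 12) - 18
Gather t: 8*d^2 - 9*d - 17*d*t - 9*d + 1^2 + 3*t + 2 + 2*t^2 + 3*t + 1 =8*d^2 - 18*d + 2*t^2 + t*(6 - 17*d) + 4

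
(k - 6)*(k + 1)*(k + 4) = k^3 - k^2 - 26*k - 24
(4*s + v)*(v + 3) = 4*s*v + 12*s + v^2 + 3*v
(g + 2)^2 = g^2 + 4*g + 4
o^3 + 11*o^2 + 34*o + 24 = (o + 1)*(o + 4)*(o + 6)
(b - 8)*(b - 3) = b^2 - 11*b + 24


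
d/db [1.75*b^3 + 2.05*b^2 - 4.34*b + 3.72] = 5.25*b^2 + 4.1*b - 4.34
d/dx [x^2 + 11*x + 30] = 2*x + 11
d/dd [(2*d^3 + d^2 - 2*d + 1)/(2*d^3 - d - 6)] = (-2*d^4 + 4*d^3 - 43*d^2 - 12*d + 13)/(4*d^6 - 4*d^4 - 24*d^3 + d^2 + 12*d + 36)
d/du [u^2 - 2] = 2*u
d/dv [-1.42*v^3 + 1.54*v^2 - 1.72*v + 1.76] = -4.26*v^2 + 3.08*v - 1.72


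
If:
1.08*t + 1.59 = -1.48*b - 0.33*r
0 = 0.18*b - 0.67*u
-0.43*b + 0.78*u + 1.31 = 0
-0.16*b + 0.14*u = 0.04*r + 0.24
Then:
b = 5.94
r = -24.18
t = -2.23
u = 1.60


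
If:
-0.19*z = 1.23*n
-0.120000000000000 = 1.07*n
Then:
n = -0.11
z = 0.73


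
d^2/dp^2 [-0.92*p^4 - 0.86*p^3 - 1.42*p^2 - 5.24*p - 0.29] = -11.04*p^2 - 5.16*p - 2.84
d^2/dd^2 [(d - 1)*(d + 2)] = 2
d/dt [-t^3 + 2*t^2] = t*(4 - 3*t)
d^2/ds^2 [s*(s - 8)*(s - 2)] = 6*s - 20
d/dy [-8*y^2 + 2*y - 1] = 2 - 16*y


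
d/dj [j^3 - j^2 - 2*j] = 3*j^2 - 2*j - 2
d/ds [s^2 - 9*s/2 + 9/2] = 2*s - 9/2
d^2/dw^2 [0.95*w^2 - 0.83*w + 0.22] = 1.90000000000000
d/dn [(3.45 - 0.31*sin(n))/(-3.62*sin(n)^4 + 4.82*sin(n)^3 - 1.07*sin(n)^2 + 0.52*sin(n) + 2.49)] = (-3.3666*sin(n)^4 + 52.9444*sin(n)^3 - 50.2187*sin(n)^2 + 7.383*sin(n) - 2.5659)*cos(n)/(13.1044*sin(n)^8 - 34.8968*sin(n)^7 + 30.9792*sin(n)^6 - 14.0796*sin(n)^5 - 11.8699*sin(n)^4 + 22.8908*sin(n)^3 - 5.0582*sin(n)^2 + 2.5896*sin(n) + 6.2001)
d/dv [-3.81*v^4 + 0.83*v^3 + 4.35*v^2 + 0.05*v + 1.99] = -15.24*v^3 + 2.49*v^2 + 8.7*v + 0.05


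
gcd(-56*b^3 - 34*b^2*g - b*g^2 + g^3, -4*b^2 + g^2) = 2*b + g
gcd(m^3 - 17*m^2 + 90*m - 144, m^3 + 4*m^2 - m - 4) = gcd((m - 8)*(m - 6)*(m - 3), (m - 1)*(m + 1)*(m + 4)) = 1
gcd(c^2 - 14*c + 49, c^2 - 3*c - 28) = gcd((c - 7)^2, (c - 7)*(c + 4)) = c - 7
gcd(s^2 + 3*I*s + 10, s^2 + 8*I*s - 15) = s + 5*I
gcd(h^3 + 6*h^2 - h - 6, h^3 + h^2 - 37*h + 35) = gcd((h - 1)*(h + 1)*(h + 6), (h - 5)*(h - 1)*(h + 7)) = h - 1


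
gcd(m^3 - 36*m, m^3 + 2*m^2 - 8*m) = m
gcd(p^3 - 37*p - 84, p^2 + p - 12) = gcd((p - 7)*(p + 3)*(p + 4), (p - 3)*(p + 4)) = p + 4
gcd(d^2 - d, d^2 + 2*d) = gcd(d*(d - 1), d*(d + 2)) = d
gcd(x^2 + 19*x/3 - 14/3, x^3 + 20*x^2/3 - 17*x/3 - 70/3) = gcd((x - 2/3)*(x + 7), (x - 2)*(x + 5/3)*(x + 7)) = x + 7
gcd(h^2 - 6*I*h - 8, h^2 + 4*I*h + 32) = h - 4*I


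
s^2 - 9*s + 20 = (s - 5)*(s - 4)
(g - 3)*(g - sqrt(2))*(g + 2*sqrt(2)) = g^3 - 3*g^2 + sqrt(2)*g^2 - 3*sqrt(2)*g - 4*g + 12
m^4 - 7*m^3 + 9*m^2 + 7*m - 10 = (m - 5)*(m - 2)*(m - 1)*(m + 1)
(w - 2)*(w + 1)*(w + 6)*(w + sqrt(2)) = w^4 + sqrt(2)*w^3 + 5*w^3 - 8*w^2 + 5*sqrt(2)*w^2 - 12*w - 8*sqrt(2)*w - 12*sqrt(2)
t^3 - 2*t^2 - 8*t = t*(t - 4)*(t + 2)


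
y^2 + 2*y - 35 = (y - 5)*(y + 7)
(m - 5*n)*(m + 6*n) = m^2 + m*n - 30*n^2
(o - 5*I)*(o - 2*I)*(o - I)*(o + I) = o^4 - 7*I*o^3 - 9*o^2 - 7*I*o - 10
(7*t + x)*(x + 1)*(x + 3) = 7*t*x^2 + 28*t*x + 21*t + x^3 + 4*x^2 + 3*x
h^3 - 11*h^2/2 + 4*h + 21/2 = (h - 7/2)*(h - 3)*(h + 1)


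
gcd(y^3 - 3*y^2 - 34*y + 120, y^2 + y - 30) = y^2 + y - 30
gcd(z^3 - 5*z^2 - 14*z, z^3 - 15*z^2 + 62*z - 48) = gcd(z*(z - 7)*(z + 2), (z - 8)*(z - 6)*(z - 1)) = 1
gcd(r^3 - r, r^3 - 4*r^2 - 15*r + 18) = r - 1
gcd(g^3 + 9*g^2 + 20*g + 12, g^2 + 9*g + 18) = g + 6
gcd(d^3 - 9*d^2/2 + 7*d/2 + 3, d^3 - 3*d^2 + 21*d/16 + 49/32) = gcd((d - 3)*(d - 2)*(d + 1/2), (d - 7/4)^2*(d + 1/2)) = d + 1/2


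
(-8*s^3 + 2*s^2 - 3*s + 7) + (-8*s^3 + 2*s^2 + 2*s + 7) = -16*s^3 + 4*s^2 - s + 14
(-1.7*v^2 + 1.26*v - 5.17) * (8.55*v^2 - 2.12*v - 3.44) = -14.535*v^4 + 14.377*v^3 - 41.0267*v^2 + 6.626*v + 17.7848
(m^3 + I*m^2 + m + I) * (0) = 0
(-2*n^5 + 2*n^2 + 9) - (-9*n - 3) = -2*n^5 + 2*n^2 + 9*n + 12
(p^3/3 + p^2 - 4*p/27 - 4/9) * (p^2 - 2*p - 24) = p^5/3 + p^4/3 - 274*p^3/27 - 652*p^2/27 + 40*p/9 + 32/3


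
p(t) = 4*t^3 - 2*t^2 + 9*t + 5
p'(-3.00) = 129.00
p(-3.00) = -148.00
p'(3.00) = 105.00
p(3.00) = 122.00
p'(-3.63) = 181.64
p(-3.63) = -245.35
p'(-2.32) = 82.87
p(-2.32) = -76.59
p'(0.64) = 11.36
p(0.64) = 10.99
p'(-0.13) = 9.72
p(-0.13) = 3.79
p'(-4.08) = 225.08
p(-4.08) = -336.68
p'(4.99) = 287.84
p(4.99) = 497.12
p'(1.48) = 29.36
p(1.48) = 26.91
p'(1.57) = 32.30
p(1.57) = 29.68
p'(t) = 12*t^2 - 4*t + 9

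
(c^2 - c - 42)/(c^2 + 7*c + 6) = (c - 7)/(c + 1)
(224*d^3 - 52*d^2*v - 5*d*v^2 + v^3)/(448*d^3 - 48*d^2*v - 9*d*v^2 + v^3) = (-4*d + v)/(-8*d + v)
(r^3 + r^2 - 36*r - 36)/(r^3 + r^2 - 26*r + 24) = (r^2 - 5*r - 6)/(r^2 - 5*r + 4)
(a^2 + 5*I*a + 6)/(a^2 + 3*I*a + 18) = (a - I)/(a - 3*I)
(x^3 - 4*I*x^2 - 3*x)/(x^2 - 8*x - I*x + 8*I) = x*(x - 3*I)/(x - 8)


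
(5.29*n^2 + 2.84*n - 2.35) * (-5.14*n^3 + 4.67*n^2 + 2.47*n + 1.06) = -27.1906*n^5 + 10.1067*n^4 + 38.4081*n^3 + 1.6477*n^2 - 2.7941*n - 2.491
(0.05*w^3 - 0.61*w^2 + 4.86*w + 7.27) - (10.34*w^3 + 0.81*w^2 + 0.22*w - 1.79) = -10.29*w^3 - 1.42*w^2 + 4.64*w + 9.06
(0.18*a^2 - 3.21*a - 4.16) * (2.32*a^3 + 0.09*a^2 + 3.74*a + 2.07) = 0.4176*a^5 - 7.431*a^4 - 9.2669*a^3 - 12.0072*a^2 - 22.2031*a - 8.6112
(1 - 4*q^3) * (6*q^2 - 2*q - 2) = -24*q^5 + 8*q^4 + 8*q^3 + 6*q^2 - 2*q - 2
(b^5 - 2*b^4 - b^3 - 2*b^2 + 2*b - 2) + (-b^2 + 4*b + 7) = b^5 - 2*b^4 - b^3 - 3*b^2 + 6*b + 5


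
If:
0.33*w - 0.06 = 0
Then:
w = 0.18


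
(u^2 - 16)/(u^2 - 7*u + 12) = (u + 4)/(u - 3)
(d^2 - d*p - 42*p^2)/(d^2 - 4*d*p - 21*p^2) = (d + 6*p)/(d + 3*p)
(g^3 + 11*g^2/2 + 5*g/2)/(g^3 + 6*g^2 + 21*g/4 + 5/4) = 2*g/(2*g + 1)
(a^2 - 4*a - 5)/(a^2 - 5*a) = (a + 1)/a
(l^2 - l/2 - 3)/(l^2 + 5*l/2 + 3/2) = (l - 2)/(l + 1)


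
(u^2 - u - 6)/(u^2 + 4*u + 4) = (u - 3)/(u + 2)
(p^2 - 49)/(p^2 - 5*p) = (p^2 - 49)/(p*(p - 5))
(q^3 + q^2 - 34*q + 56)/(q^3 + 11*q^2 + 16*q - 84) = (q - 4)/(q + 6)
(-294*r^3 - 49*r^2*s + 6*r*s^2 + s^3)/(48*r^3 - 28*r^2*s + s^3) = (-49*r^2 + s^2)/(8*r^2 - 6*r*s + s^2)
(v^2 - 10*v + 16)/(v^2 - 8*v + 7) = (v^2 - 10*v + 16)/(v^2 - 8*v + 7)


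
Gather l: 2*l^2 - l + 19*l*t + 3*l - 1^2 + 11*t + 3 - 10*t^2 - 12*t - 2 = 2*l^2 + l*(19*t + 2) - 10*t^2 - t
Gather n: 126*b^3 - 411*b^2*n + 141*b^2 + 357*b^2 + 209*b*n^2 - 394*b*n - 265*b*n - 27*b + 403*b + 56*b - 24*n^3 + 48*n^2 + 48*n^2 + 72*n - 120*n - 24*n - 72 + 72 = 126*b^3 + 498*b^2 + 432*b - 24*n^3 + n^2*(209*b + 96) + n*(-411*b^2 - 659*b - 72)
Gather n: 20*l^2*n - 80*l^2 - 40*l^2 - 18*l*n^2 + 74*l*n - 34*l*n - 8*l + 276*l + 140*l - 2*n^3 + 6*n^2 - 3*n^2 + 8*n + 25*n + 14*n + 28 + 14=-120*l^2 + 408*l - 2*n^3 + n^2*(3 - 18*l) + n*(20*l^2 + 40*l + 47) + 42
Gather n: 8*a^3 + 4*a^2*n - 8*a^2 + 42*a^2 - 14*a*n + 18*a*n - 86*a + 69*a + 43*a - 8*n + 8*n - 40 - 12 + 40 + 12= 8*a^3 + 34*a^2 + 26*a + n*(4*a^2 + 4*a)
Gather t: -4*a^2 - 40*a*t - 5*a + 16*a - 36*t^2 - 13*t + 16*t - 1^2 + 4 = -4*a^2 + 11*a - 36*t^2 + t*(3 - 40*a) + 3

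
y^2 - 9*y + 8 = (y - 8)*(y - 1)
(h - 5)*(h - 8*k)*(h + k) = h^3 - 7*h^2*k - 5*h^2 - 8*h*k^2 + 35*h*k + 40*k^2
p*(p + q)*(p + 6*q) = p^3 + 7*p^2*q + 6*p*q^2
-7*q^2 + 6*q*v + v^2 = (-q + v)*(7*q + v)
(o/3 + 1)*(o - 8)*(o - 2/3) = o^3/3 - 17*o^2/9 - 62*o/9 + 16/3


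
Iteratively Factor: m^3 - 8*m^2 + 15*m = (m)*(m^2 - 8*m + 15) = m*(m - 5)*(m - 3)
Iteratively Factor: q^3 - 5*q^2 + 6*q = (q - 3)*(q^2 - 2*q) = q*(q - 3)*(q - 2)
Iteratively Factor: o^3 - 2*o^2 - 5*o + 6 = (o - 1)*(o^2 - o - 6) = (o - 1)*(o + 2)*(o - 3)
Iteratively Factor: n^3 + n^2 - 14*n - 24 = (n - 4)*(n^2 + 5*n + 6) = (n - 4)*(n + 2)*(n + 3)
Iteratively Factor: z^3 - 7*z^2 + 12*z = (z - 4)*(z^2 - 3*z) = (z - 4)*(z - 3)*(z)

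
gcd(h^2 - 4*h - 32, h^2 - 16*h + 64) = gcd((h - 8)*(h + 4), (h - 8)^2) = h - 8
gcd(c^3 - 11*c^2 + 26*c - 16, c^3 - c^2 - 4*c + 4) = c^2 - 3*c + 2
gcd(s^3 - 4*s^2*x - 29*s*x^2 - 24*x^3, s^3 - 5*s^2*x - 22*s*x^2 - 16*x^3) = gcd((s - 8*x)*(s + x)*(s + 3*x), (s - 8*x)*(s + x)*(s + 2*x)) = -s^2 + 7*s*x + 8*x^2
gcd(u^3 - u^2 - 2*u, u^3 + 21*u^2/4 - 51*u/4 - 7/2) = u - 2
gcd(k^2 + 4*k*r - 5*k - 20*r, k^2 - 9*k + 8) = 1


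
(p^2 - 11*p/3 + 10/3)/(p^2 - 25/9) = 3*(p - 2)/(3*p + 5)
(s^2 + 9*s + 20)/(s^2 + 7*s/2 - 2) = 2*(s + 5)/(2*s - 1)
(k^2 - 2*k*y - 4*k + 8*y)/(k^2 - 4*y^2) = (k - 4)/(k + 2*y)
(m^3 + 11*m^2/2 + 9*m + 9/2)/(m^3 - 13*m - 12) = (m + 3/2)/(m - 4)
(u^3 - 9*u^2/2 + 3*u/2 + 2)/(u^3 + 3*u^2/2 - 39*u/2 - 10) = (u - 1)/(u + 5)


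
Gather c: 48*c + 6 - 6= 48*c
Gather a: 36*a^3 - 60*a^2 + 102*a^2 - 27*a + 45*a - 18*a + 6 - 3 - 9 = 36*a^3 + 42*a^2 - 6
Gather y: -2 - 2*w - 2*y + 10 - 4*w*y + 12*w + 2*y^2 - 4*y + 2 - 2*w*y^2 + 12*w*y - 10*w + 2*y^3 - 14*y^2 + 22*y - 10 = 2*y^3 + y^2*(-2*w - 12) + y*(8*w + 16)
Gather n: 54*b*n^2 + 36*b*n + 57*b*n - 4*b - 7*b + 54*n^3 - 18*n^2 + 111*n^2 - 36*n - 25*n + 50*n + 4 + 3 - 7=-11*b + 54*n^3 + n^2*(54*b + 93) + n*(93*b - 11)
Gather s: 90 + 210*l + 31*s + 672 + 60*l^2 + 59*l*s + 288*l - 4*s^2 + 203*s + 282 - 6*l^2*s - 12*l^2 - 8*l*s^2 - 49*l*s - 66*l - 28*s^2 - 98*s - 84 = 48*l^2 + 432*l + s^2*(-8*l - 32) + s*(-6*l^2 + 10*l + 136) + 960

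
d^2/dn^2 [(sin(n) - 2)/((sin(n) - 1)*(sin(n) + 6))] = (-sin(n)^4 + 12*sin(n)^3 + 8*sin(n)^2 + 64*sin(n) + 64)/((sin(n) - 1)^2*(sin(n) + 6)^3)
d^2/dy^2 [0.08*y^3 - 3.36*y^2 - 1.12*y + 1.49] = 0.48*y - 6.72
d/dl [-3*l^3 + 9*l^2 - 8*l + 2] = -9*l^2 + 18*l - 8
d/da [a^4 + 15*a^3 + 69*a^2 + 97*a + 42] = 4*a^3 + 45*a^2 + 138*a + 97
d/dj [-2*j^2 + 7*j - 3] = 7 - 4*j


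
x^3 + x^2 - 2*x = x*(x - 1)*(x + 2)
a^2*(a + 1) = a^3 + a^2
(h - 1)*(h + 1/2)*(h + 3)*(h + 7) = h^4 + 19*h^3/2 + 31*h^2/2 - 31*h/2 - 21/2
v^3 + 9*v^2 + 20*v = v*(v + 4)*(v + 5)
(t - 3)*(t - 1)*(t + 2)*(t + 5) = t^4 + 3*t^3 - 15*t^2 - 19*t + 30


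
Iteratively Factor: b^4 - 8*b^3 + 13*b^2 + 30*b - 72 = (b + 2)*(b^3 - 10*b^2 + 33*b - 36) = (b - 3)*(b + 2)*(b^2 - 7*b + 12) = (b - 4)*(b - 3)*(b + 2)*(b - 3)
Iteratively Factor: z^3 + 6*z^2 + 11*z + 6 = (z + 2)*(z^2 + 4*z + 3) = (z + 1)*(z + 2)*(z + 3)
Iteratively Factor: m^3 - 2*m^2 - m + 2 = (m + 1)*(m^2 - 3*m + 2) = (m - 1)*(m + 1)*(m - 2)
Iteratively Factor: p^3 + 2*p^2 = (p + 2)*(p^2) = p*(p + 2)*(p)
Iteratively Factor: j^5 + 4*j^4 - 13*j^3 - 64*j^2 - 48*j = (j + 4)*(j^4 - 13*j^2 - 12*j) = (j + 1)*(j + 4)*(j^3 - j^2 - 12*j) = j*(j + 1)*(j + 4)*(j^2 - j - 12) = j*(j + 1)*(j + 3)*(j + 4)*(j - 4)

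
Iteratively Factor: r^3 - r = (r - 1)*(r^2 + r) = r*(r - 1)*(r + 1)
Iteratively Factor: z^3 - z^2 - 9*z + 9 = (z - 1)*(z^2 - 9) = (z - 1)*(z + 3)*(z - 3)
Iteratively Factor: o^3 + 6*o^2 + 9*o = (o + 3)*(o^2 + 3*o) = o*(o + 3)*(o + 3)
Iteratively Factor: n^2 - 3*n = (n)*(n - 3)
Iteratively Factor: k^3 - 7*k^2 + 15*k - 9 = (k - 3)*(k^2 - 4*k + 3) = (k - 3)*(k - 1)*(k - 3)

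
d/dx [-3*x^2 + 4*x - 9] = 4 - 6*x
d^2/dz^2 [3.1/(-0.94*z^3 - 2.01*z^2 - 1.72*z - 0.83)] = ((17.484*z + 12.462)*(0.94*z^3 + 2.01*z^2 + 1.72*z + 0.83) - 3.1*(2.82*z^2 + 4.02*z + 1.72)*(5.64*z^2 + 8.04*z + 3.44))/(0.94*z^3 + 2.01*z^2 + 1.72*z + 0.83)^3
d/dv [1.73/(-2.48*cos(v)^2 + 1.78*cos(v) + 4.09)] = (3.0794 - 8.5808*cos(v))*sin(v)/(-2.48*cos(v)^2 + 1.78*cos(v) + 4.09)^2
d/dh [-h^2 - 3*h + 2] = -2*h - 3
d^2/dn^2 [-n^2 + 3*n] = -2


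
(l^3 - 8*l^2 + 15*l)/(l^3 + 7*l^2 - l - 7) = l*(l^2 - 8*l + 15)/(l^3 + 7*l^2 - l - 7)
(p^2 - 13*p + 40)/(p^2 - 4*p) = (p^2 - 13*p + 40)/(p*(p - 4))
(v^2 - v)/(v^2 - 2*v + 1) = v/(v - 1)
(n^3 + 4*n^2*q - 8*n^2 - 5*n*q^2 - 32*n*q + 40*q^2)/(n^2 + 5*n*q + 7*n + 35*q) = (n^2 - n*q - 8*n + 8*q)/(n + 7)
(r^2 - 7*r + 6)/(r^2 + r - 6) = (r^2 - 7*r + 6)/(r^2 + r - 6)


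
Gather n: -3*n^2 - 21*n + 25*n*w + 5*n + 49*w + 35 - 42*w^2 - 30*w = -3*n^2 + n*(25*w - 16) - 42*w^2 + 19*w + 35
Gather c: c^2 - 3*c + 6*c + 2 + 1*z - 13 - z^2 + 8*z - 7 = c^2 + 3*c - z^2 + 9*z - 18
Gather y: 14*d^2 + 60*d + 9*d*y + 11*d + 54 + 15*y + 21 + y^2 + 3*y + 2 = 14*d^2 + 71*d + y^2 + y*(9*d + 18) + 77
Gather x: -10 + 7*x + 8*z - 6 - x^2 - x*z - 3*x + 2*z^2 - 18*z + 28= -x^2 + x*(4 - z) + 2*z^2 - 10*z + 12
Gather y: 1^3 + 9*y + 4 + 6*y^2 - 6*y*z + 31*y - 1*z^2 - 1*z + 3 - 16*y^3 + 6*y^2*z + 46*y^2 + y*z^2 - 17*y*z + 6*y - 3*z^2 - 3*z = -16*y^3 + y^2*(6*z + 52) + y*(z^2 - 23*z + 46) - 4*z^2 - 4*z + 8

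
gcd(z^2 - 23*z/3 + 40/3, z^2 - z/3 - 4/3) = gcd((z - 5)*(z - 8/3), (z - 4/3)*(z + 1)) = 1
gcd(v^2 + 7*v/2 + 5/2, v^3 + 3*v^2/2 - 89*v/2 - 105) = v + 5/2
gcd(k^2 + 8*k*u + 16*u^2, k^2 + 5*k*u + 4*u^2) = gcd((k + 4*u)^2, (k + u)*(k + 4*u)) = k + 4*u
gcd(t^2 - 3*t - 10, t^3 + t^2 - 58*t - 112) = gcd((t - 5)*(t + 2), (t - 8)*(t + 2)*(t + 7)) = t + 2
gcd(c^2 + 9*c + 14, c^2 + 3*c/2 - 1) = c + 2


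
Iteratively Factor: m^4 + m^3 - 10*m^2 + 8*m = (m - 2)*(m^3 + 3*m^2 - 4*m) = m*(m - 2)*(m^2 + 3*m - 4) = m*(m - 2)*(m + 4)*(m - 1)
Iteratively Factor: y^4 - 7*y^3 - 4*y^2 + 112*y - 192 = (y - 3)*(y^3 - 4*y^2 - 16*y + 64) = (y - 4)*(y - 3)*(y^2 - 16) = (y - 4)^2*(y - 3)*(y + 4)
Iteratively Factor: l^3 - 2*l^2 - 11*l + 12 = (l + 3)*(l^2 - 5*l + 4) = (l - 1)*(l + 3)*(l - 4)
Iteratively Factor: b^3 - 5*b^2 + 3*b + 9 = (b - 3)*(b^2 - 2*b - 3) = (b - 3)*(b + 1)*(b - 3)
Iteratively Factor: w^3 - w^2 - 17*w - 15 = (w + 1)*(w^2 - 2*w - 15) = (w - 5)*(w + 1)*(w + 3)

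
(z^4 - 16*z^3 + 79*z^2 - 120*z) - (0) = z^4 - 16*z^3 + 79*z^2 - 120*z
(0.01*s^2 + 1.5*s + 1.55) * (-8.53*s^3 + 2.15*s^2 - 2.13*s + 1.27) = -0.0853*s^5 - 12.7735*s^4 - 10.0178*s^3 + 0.1502*s^2 - 1.3965*s + 1.9685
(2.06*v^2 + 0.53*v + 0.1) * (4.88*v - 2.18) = 10.0528*v^3 - 1.9044*v^2 - 0.6674*v - 0.218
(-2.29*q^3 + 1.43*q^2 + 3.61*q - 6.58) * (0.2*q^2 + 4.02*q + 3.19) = -0.458*q^5 - 8.9198*q^4 - 0.834500000000002*q^3 + 17.7579*q^2 - 14.9357*q - 20.9902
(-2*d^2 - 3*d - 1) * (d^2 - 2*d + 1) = -2*d^4 + d^3 + 3*d^2 - d - 1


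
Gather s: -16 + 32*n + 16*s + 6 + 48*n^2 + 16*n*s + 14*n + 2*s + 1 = 48*n^2 + 46*n + s*(16*n + 18) - 9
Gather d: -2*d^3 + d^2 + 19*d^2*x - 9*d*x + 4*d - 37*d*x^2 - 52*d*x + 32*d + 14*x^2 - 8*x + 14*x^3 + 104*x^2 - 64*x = -2*d^3 + d^2*(19*x + 1) + d*(-37*x^2 - 61*x + 36) + 14*x^3 + 118*x^2 - 72*x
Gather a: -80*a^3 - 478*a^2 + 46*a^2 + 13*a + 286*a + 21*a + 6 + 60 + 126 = -80*a^3 - 432*a^2 + 320*a + 192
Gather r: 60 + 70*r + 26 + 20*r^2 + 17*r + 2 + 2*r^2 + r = 22*r^2 + 88*r + 88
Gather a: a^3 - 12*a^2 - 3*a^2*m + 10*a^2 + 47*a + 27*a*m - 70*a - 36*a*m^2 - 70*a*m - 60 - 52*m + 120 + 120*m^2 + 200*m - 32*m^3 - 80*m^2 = a^3 + a^2*(-3*m - 2) + a*(-36*m^2 - 43*m - 23) - 32*m^3 + 40*m^2 + 148*m + 60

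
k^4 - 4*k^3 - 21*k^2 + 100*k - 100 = (k - 5)*(k - 2)^2*(k + 5)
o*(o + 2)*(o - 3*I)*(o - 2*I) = o^4 + 2*o^3 - 5*I*o^3 - 6*o^2 - 10*I*o^2 - 12*o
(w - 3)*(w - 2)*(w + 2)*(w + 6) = w^4 + 3*w^3 - 22*w^2 - 12*w + 72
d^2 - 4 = (d - 2)*(d + 2)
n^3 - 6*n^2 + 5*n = n*(n - 5)*(n - 1)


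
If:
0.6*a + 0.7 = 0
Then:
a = -1.17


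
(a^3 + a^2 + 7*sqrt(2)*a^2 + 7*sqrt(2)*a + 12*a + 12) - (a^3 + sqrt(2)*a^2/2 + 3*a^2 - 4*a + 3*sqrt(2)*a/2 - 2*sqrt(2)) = -2*a^2 + 13*sqrt(2)*a^2/2 + 11*sqrt(2)*a/2 + 16*a + 2*sqrt(2) + 12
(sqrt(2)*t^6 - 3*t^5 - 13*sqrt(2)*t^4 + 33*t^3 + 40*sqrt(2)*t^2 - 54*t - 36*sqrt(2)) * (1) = sqrt(2)*t^6 - 3*t^5 - 13*sqrt(2)*t^4 + 33*t^3 + 40*sqrt(2)*t^2 - 54*t - 36*sqrt(2)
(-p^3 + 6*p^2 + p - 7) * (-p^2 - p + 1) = p^5 - 5*p^4 - 8*p^3 + 12*p^2 + 8*p - 7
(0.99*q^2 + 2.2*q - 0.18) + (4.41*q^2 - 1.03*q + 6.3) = 5.4*q^2 + 1.17*q + 6.12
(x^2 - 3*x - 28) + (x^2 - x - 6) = 2*x^2 - 4*x - 34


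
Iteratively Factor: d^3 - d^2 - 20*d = (d)*(d^2 - d - 20) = d*(d + 4)*(d - 5)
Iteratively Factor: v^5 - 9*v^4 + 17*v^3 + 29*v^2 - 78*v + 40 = (v - 1)*(v^4 - 8*v^3 + 9*v^2 + 38*v - 40) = (v - 4)*(v - 1)*(v^3 - 4*v^2 - 7*v + 10) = (v - 4)*(v - 1)*(v + 2)*(v^2 - 6*v + 5) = (v - 4)*(v - 1)^2*(v + 2)*(v - 5)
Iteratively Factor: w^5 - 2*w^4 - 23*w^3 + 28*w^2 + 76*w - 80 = (w - 1)*(w^4 - w^3 - 24*w^2 + 4*w + 80) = (w - 1)*(w + 2)*(w^3 - 3*w^2 - 18*w + 40) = (w - 5)*(w - 1)*(w + 2)*(w^2 + 2*w - 8) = (w - 5)*(w - 2)*(w - 1)*(w + 2)*(w + 4)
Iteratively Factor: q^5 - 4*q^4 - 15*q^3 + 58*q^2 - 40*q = (q)*(q^4 - 4*q^3 - 15*q^2 + 58*q - 40) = q*(q - 1)*(q^3 - 3*q^2 - 18*q + 40) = q*(q - 2)*(q - 1)*(q^2 - q - 20) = q*(q - 5)*(q - 2)*(q - 1)*(q + 4)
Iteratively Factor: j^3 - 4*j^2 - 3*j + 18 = (j + 2)*(j^2 - 6*j + 9) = (j - 3)*(j + 2)*(j - 3)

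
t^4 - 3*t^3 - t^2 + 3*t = t*(t - 3)*(t - 1)*(t + 1)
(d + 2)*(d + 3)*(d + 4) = d^3 + 9*d^2 + 26*d + 24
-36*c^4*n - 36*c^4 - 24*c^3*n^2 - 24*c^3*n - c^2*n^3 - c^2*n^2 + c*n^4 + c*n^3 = (-6*c + n)*(2*c + n)*(3*c + n)*(c*n + c)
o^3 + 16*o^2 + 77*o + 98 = (o + 2)*(o + 7)^2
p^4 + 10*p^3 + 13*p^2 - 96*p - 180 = (p - 3)*(p + 2)*(p + 5)*(p + 6)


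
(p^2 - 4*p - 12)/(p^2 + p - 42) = (p + 2)/(p + 7)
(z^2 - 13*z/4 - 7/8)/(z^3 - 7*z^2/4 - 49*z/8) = (4*z + 1)/(z*(4*z + 7))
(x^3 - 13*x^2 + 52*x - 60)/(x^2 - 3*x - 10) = (x^2 - 8*x + 12)/(x + 2)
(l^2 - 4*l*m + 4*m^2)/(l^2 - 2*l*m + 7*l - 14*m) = (l - 2*m)/(l + 7)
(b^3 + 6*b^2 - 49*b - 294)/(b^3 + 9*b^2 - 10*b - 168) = (b - 7)/(b - 4)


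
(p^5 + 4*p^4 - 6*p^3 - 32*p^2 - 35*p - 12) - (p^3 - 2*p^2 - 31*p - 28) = p^5 + 4*p^4 - 7*p^3 - 30*p^2 - 4*p + 16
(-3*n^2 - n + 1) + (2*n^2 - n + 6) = -n^2 - 2*n + 7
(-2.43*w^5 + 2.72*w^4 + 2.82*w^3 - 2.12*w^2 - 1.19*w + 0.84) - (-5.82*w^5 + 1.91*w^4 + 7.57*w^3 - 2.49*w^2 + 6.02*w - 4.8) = 3.39*w^5 + 0.81*w^4 - 4.75*w^3 + 0.37*w^2 - 7.21*w + 5.64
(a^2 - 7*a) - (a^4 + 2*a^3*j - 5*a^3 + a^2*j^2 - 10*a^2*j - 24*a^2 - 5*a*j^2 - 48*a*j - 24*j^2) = -a^4 - 2*a^3*j + 5*a^3 - a^2*j^2 + 10*a^2*j + 25*a^2 + 5*a*j^2 + 48*a*j - 7*a + 24*j^2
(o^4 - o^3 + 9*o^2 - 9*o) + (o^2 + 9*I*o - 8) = o^4 - o^3 + 10*o^2 - 9*o + 9*I*o - 8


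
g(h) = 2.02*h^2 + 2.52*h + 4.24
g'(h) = 4.04*h + 2.52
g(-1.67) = 5.67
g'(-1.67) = -4.23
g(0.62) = 6.58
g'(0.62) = 5.02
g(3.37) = 35.67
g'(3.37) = 16.13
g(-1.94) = 6.95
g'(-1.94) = -5.32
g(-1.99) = 7.22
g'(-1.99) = -5.52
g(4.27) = 51.83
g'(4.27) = 19.77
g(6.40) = 103.11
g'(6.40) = 28.38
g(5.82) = 87.33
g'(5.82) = 26.03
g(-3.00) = 14.86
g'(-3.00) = -9.60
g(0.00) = 4.24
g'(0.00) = 2.52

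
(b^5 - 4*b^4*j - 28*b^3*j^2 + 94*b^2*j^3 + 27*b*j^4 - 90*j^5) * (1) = b^5 - 4*b^4*j - 28*b^3*j^2 + 94*b^2*j^3 + 27*b*j^4 - 90*j^5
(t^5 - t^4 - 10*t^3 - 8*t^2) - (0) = t^5 - t^4 - 10*t^3 - 8*t^2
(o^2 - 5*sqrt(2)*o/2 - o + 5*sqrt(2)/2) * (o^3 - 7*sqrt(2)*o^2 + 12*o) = o^5 - 19*sqrt(2)*o^4/2 - o^4 + 19*sqrt(2)*o^3/2 + 47*o^3 - 47*o^2 - 30*sqrt(2)*o^2 + 30*sqrt(2)*o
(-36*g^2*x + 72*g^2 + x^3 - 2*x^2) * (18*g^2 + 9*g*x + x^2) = -648*g^4*x + 1296*g^4 - 324*g^3*x^2 + 648*g^3*x - 18*g^2*x^3 + 36*g^2*x^2 + 9*g*x^4 - 18*g*x^3 + x^5 - 2*x^4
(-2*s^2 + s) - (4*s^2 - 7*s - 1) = -6*s^2 + 8*s + 1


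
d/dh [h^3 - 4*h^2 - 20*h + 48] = 3*h^2 - 8*h - 20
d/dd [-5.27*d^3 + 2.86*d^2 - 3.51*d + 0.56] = -15.81*d^2 + 5.72*d - 3.51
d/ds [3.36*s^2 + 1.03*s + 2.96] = 6.72*s + 1.03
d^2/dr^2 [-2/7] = 0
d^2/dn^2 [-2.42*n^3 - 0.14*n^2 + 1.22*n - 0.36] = -14.52*n - 0.28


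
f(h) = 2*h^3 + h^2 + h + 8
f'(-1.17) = 6.87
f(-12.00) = -3316.00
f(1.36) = 16.24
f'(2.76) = 52.23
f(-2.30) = -13.34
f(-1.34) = 3.64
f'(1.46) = 16.71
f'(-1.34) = 9.09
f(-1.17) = 5.00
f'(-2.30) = 28.14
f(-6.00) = -394.00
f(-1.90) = -4.01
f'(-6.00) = 205.00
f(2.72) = 58.37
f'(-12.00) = 841.00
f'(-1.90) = 18.86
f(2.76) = 60.43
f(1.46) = 17.82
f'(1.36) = 14.82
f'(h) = 6*h^2 + 2*h + 1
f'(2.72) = 50.83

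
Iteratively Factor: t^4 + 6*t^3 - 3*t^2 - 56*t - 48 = (t + 4)*(t^3 + 2*t^2 - 11*t - 12) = (t + 1)*(t + 4)*(t^2 + t - 12) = (t - 3)*(t + 1)*(t + 4)*(t + 4)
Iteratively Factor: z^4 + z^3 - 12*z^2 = (z)*(z^3 + z^2 - 12*z) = z*(z + 4)*(z^2 - 3*z) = z*(z - 3)*(z + 4)*(z)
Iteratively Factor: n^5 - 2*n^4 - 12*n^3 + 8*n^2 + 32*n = (n + 2)*(n^4 - 4*n^3 - 4*n^2 + 16*n) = (n + 2)^2*(n^3 - 6*n^2 + 8*n) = (n - 2)*(n + 2)^2*(n^2 - 4*n) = n*(n - 2)*(n + 2)^2*(n - 4)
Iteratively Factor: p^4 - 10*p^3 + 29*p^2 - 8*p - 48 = (p + 1)*(p^3 - 11*p^2 + 40*p - 48) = (p - 4)*(p + 1)*(p^2 - 7*p + 12) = (p - 4)*(p - 3)*(p + 1)*(p - 4)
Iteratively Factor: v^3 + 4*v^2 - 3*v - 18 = (v - 2)*(v^2 + 6*v + 9) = (v - 2)*(v + 3)*(v + 3)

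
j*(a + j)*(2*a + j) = 2*a^2*j + 3*a*j^2 + j^3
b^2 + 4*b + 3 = (b + 1)*(b + 3)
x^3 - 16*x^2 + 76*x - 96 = (x - 8)*(x - 6)*(x - 2)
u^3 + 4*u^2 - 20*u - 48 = (u - 4)*(u + 2)*(u + 6)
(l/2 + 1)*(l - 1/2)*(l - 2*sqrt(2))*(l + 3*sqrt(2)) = l^4/2 + sqrt(2)*l^3/2 + 3*l^3/4 - 13*l^2/2 + 3*sqrt(2)*l^2/4 - 9*l - sqrt(2)*l/2 + 6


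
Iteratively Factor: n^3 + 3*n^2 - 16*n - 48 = (n + 4)*(n^2 - n - 12) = (n - 4)*(n + 4)*(n + 3)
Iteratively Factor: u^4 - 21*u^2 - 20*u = (u + 4)*(u^3 - 4*u^2 - 5*u) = (u + 1)*(u + 4)*(u^2 - 5*u) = u*(u + 1)*(u + 4)*(u - 5)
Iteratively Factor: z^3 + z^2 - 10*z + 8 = (z - 2)*(z^2 + 3*z - 4) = (z - 2)*(z - 1)*(z + 4)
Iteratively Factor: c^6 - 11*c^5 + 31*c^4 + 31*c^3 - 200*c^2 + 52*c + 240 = (c - 5)*(c^5 - 6*c^4 + c^3 + 36*c^2 - 20*c - 48) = (c - 5)*(c - 2)*(c^4 - 4*c^3 - 7*c^2 + 22*c + 24) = (c - 5)*(c - 4)*(c - 2)*(c^3 - 7*c - 6) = (c - 5)*(c - 4)*(c - 2)*(c + 2)*(c^2 - 2*c - 3) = (c - 5)*(c - 4)*(c - 2)*(c + 1)*(c + 2)*(c - 3)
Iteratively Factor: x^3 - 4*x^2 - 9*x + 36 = (x - 3)*(x^2 - x - 12) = (x - 3)*(x + 3)*(x - 4)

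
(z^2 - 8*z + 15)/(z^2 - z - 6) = (z - 5)/(z + 2)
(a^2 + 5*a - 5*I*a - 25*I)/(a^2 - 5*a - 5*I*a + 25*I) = (a + 5)/(a - 5)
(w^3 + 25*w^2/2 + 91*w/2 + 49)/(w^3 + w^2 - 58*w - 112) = (w + 7/2)/(w - 8)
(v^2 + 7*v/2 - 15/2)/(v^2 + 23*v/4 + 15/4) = 2*(2*v - 3)/(4*v + 3)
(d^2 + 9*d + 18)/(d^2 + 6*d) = (d + 3)/d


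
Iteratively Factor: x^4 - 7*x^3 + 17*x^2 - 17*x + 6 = (x - 3)*(x^3 - 4*x^2 + 5*x - 2) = (x - 3)*(x - 1)*(x^2 - 3*x + 2) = (x - 3)*(x - 2)*(x - 1)*(x - 1)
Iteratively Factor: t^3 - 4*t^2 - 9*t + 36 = (t + 3)*(t^2 - 7*t + 12) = (t - 4)*(t + 3)*(t - 3)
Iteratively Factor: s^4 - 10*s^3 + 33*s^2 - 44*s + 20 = (s - 2)*(s^3 - 8*s^2 + 17*s - 10) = (s - 5)*(s - 2)*(s^2 - 3*s + 2) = (s - 5)*(s - 2)^2*(s - 1)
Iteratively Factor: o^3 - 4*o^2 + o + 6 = (o + 1)*(o^2 - 5*o + 6) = (o - 2)*(o + 1)*(o - 3)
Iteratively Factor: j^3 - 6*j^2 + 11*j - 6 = (j - 2)*(j^2 - 4*j + 3) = (j - 3)*(j - 2)*(j - 1)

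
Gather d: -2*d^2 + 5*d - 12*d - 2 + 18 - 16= -2*d^2 - 7*d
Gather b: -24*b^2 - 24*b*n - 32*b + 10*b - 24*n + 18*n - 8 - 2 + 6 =-24*b^2 + b*(-24*n - 22) - 6*n - 4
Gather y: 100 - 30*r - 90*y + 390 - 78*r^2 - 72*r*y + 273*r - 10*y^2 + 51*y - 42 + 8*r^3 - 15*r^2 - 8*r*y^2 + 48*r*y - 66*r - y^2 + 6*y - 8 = 8*r^3 - 93*r^2 + 177*r + y^2*(-8*r - 11) + y*(-24*r - 33) + 440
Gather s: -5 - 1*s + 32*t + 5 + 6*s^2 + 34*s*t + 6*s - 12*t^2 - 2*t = 6*s^2 + s*(34*t + 5) - 12*t^2 + 30*t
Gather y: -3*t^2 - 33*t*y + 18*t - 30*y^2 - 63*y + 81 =-3*t^2 + 18*t - 30*y^2 + y*(-33*t - 63) + 81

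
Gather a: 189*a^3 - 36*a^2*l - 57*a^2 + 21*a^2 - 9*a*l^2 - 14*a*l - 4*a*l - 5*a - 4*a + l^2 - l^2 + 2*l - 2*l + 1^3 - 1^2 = 189*a^3 + a^2*(-36*l - 36) + a*(-9*l^2 - 18*l - 9)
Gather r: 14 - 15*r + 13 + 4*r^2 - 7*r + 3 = 4*r^2 - 22*r + 30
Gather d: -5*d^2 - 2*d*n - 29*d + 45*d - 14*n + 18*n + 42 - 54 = -5*d^2 + d*(16 - 2*n) + 4*n - 12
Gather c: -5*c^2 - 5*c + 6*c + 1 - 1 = -5*c^2 + c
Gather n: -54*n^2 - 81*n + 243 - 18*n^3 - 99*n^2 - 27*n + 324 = -18*n^3 - 153*n^2 - 108*n + 567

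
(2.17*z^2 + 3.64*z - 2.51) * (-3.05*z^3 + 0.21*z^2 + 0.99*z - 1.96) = -6.6185*z^5 - 10.6463*z^4 + 10.5682*z^3 - 1.1767*z^2 - 9.6193*z + 4.9196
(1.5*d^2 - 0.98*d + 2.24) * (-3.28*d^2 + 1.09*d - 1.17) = -4.92*d^4 + 4.8494*d^3 - 10.1704*d^2 + 3.5882*d - 2.6208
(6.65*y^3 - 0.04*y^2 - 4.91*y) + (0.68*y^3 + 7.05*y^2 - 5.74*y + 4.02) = 7.33*y^3 + 7.01*y^2 - 10.65*y + 4.02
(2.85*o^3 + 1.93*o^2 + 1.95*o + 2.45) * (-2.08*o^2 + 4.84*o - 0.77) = -5.928*o^5 + 9.7796*o^4 + 3.0907*o^3 + 2.8559*o^2 + 10.3565*o - 1.8865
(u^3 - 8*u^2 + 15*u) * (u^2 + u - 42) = u^5 - 7*u^4 - 35*u^3 + 351*u^2 - 630*u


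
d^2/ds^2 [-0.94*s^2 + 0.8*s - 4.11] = -1.88000000000000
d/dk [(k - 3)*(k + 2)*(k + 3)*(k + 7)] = 4*k^3 + 27*k^2 + 10*k - 81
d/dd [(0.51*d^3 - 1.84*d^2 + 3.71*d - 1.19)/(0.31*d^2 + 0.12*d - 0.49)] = (0.1581*d^4 + 0.1224*d^3 - 2.1206*d^2 + 2.541*d - 1.6751)/(0.0961*d^4 + 0.0744*d^3 - 0.2894*d^2 - 0.1176*d + 0.2401)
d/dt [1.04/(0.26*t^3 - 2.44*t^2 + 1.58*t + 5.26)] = (-0.8112*t^2 + 5.0752*t - 1.6432)/(0.26*t^3 - 2.44*t^2 + 1.58*t + 5.26)^2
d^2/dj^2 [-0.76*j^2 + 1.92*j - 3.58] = -1.52000000000000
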